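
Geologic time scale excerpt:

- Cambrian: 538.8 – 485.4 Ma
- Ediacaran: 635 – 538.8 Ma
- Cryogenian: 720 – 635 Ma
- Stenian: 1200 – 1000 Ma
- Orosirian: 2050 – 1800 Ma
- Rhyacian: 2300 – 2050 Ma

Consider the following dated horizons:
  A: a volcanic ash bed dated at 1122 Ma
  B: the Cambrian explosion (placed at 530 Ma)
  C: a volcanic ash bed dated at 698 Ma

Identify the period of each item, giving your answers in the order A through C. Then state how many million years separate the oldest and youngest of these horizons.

A — Stenian; B — Cambrian; C — Cryogenian; span 592 million years

Match each age against the start–end ranges in the excerpt: A = 1122 Ma → Stenian (1200–1000); B = 530 Ma → Cambrian (538.8–485.4); C = 698 Ma → Cryogenian (720–635).
The largest age is 1122 Ma and the smallest is 530 Ma; their difference is 592 Myr.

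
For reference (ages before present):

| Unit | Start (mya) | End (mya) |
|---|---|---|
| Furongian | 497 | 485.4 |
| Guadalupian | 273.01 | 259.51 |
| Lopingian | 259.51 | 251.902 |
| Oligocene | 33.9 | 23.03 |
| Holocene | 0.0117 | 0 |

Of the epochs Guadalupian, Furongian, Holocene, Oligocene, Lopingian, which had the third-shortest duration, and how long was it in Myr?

Start − end for each: Guadalupian 273.01 − 259.51 = 13.5; Furongian 497 − 485.4 = 11.6; Holocene 0.0117 − 0 = 0.0117; Oligocene 33.9 − 23.03 = 10.87; Lopingian 259.51 − 251.902 = 7.608.
Ranking these from shortest: Holocene < Lopingian < Oligocene < Furongian < Guadalupian.
Position 3 in that ranking is Oligocene, which lasted 10.87 Myr.

Oligocene, 10.87 million years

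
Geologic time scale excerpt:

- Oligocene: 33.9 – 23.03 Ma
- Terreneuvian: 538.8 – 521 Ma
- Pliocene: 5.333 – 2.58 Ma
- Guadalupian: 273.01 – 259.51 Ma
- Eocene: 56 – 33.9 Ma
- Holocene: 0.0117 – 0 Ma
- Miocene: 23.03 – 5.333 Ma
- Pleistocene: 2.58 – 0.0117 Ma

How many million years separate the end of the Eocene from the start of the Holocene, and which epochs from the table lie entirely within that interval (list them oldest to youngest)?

End of Eocene = 33.9 Ma; start of Holocene = 0.0117 Ma.
Gap = 33.9 − 0.0117 = 33.8883 Myr.
Epochs wholly inside 33.9–0.0117 Ma: Oligocene (33.9–23.03), Miocene (23.03–5.333), Pliocene (5.333–2.58), Pleistocene (2.58–0.0117).

33.8883 million years; Oligocene, Miocene, Pliocene, Pleistocene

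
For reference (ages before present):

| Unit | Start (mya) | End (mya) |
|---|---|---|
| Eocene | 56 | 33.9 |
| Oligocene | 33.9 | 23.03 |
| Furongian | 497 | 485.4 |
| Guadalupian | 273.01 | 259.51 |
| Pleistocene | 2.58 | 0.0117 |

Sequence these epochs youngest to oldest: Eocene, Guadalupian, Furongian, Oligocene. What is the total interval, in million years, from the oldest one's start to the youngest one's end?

Oligocene → Eocene → Guadalupian → Furongian; total span 473.97 Myr

From the excerpt: Eocene 56–33.9; Guadalupian 273.01–259.51; Furongian 497–485.4; Oligocene 33.9–23.03 (Ma).
Larger Ma is earlier, so the oldest is Furongian and the youngest is Oligocene; youngest to oldest: Oligocene, Eocene, Guadalupian, Furongian.
Oldest start 497 minus youngest end 23.03 gives 473.97 Myr overall.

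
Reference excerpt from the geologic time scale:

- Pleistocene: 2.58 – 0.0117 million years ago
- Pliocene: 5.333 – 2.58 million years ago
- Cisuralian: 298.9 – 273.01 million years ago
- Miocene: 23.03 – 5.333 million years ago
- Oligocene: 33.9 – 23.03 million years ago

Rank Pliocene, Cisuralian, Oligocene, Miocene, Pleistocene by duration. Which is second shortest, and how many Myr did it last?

Pliocene, 2.753 million years

Start − end for each: Pliocene 5.333 − 2.58 = 2.753; Cisuralian 298.9 − 273.01 = 25.89; Oligocene 33.9 − 23.03 = 10.87; Miocene 23.03 − 5.333 = 17.697; Pleistocene 2.58 − 0.0117 = 2.5683.
Ranking these from shortest: Pleistocene < Pliocene < Oligocene < Miocene < Cisuralian.
Position 2 in that ranking is Pliocene, which lasted 2.753 Myr.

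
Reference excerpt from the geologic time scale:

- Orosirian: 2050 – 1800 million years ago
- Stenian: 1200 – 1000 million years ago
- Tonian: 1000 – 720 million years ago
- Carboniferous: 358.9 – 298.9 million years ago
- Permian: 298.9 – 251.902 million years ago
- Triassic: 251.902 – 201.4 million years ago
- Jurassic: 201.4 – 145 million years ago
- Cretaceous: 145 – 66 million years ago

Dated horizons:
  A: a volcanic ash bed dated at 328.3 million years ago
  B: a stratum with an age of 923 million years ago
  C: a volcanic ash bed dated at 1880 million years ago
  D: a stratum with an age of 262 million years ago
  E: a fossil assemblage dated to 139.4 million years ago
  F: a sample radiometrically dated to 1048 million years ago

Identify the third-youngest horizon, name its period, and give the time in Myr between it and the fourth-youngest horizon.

Smaller Ma means younger, so youngest first: E 139.4 < D 262 < A 328.3 < B 923 < F 1048 < C 1880.
Counting 3 along gives A (328.3 Ma); the excerpt puts that inside the Carboniferous, 358.9–298.9 Ma.
Next in line is B (923 Ma), and 923 − 328.3 = 594.7 Myr.

A, in the Carboniferous; 594.7 million years to B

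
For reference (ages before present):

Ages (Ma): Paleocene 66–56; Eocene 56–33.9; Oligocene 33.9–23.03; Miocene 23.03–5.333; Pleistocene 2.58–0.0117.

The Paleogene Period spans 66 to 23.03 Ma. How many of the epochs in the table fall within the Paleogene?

3

Epochs inside 66–23.03 Ma: Paleocene, Eocene, Oligocene — 3 in total.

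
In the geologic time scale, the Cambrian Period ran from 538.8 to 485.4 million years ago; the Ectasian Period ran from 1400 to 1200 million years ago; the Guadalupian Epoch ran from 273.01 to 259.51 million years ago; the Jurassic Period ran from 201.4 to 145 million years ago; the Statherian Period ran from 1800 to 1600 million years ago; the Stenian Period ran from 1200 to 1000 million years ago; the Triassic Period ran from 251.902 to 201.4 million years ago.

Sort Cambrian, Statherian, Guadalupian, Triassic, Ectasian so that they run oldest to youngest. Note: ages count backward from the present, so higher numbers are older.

The oldest of these is Statherian (starts 1800 Ma) and the youngest is Triassic (ends 201.4 Ma).
In between, by decreasing start age: Ectasian (1400), Cambrian (538.8), Guadalupian (273.01).

Statherian, Ectasian, Cambrian, Guadalupian, Triassic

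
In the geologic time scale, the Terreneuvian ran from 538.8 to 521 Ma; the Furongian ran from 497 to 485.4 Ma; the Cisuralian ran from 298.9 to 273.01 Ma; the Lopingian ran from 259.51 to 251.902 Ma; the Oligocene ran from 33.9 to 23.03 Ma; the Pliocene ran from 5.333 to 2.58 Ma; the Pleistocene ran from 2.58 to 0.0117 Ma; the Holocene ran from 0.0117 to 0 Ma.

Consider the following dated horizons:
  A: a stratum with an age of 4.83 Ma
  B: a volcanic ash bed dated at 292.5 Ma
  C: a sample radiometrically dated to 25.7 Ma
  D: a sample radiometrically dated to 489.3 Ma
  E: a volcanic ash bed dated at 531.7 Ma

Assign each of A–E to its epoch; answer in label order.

A: 4.83 Ma lies in 5.333–2.58 Ma, so Pliocene.
B: 292.5 Ma lies in 298.9–273.01 Ma, so Cisuralian.
C: 25.7 Ma lies in 33.9–23.03 Ma, so Oligocene.
D: 489.3 Ma lies in 497–485.4 Ma, so Furongian.
E: 531.7 Ma lies in 538.8–521 Ma, so Terreneuvian.

A — Pliocene; B — Cisuralian; C — Oligocene; D — Furongian; E — Terreneuvian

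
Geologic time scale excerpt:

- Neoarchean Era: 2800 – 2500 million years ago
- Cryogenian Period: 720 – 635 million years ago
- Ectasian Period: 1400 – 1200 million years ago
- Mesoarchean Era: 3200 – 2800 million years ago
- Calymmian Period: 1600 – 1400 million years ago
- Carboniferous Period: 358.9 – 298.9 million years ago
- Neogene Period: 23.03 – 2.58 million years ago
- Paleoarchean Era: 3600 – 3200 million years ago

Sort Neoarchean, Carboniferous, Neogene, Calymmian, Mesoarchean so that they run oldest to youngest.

Read off each span (Ma): Neoarchean 2800–2500; Carboniferous 358.9–298.9; Neogene 23.03–2.58; Calymmian 1600–1400; Mesoarchean 3200–2800.
Larger Ma is older, so oldest→youngest is Mesoarchean, Neoarchean, Calymmian, Carboniferous, Neogene.

Mesoarchean → Neoarchean → Calymmian → Carboniferous → Neogene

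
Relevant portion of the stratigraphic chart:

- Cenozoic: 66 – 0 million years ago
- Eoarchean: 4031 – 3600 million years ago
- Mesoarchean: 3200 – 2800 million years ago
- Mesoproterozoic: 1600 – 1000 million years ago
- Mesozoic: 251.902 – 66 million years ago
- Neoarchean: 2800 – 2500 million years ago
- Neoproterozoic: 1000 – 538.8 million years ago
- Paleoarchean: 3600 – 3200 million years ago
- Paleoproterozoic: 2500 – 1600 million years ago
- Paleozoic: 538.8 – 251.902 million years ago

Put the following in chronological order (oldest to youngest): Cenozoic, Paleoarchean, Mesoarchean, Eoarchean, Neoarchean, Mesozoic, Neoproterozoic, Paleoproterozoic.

Eoarchean, then Paleoarchean, then Mesoarchean, then Neoarchean, then Paleoproterozoic, then Neoproterozoic, then Mesozoic, then Cenozoic

Sorting by start age (descending Ma, since larger Ma = older): Eoarchean start 4031, Paleoarchean start 3600, Mesoarchean start 3200, Neoarchean start 2800, Paleoproterozoic start 2500, Neoproterozoic start 1000, Mesozoic start 251.902, Cenozoic start 66.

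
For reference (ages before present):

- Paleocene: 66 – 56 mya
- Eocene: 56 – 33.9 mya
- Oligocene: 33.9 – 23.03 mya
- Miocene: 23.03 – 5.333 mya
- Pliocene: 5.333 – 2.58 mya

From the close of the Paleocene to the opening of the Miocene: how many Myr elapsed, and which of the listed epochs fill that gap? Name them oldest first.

The Paleocene closes at 56 Ma and the Miocene opens at 23.03 Ma, so the interval is 56 − 23.03 = 32.97 Myr.
An epoch fits inside if it starts at or after 56 Ma and ends at or before 23.03 Ma; oldest first that gives Eocene, Oligocene.

32.97 million years; Eocene, Oligocene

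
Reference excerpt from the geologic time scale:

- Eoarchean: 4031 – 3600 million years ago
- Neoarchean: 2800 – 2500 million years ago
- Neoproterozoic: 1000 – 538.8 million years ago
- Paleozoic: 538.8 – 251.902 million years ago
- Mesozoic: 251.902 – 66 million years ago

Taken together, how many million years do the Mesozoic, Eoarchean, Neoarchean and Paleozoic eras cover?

1203.8 million years

Duration is start − end for each: (251.902 − 66) + (4031 − 3600) + (2800 − 2500) + (538.8 − 251.902).
That is 185.902 + 431 + 300 + 286.898, which totals 1203.8 million years.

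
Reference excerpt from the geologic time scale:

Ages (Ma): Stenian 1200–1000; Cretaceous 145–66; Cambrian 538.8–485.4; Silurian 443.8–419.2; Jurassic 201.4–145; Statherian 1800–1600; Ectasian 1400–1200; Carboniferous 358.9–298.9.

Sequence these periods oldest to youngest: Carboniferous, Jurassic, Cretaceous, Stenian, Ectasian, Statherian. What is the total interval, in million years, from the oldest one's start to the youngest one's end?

Statherian → Ectasian → Stenian → Carboniferous → Jurassic → Cretaceous; total span 1734 Myr

Start ages (Ma): Statherian 1800, Ectasian 1400, Stenian 1200, Carboniferous 358.9, Jurassic 201.4, Cretaceous 145.
Ordered oldest to youngest: Statherian, Ectasian, Stenian, Carboniferous, Jurassic, Cretaceous.
Span = 1800 − 66 = 1734 Myr.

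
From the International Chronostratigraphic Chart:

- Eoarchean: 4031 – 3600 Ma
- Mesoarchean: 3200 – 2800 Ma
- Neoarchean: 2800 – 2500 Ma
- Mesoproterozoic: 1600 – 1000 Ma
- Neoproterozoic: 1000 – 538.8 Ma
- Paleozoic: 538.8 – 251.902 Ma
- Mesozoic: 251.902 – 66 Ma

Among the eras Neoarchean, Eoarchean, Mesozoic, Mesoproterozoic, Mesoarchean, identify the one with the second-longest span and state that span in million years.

Eoarchean, 431 million years

Start − end for each: Neoarchean 2800 − 2500 = 300; Eoarchean 4031 − 3600 = 431; Mesozoic 251.902 − 66 = 185.902; Mesoproterozoic 1600 − 1000 = 600; Mesoarchean 3200 − 2800 = 400.
Ranking these from longest: Mesoproterozoic > Eoarchean > Mesoarchean > Neoarchean > Mesozoic.
Position 2 in that ranking is Eoarchean, which lasted 431 Myr.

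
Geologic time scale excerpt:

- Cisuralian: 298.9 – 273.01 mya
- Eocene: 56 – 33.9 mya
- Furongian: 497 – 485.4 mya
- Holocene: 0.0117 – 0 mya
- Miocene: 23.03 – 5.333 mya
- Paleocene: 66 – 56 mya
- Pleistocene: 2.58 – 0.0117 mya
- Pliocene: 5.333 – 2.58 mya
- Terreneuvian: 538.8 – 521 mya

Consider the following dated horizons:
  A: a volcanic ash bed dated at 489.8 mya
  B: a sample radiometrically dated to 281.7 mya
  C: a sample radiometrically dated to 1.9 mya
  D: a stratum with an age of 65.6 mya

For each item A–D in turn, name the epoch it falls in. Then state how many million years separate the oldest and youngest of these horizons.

A: 489.8 Ma lies in 497–485.4 Ma, so Furongian.
B: 281.7 Ma lies in 298.9–273.01 Ma, so Cisuralian.
C: 1.9 Ma lies in 2.58–0.0117 Ma, so Pleistocene.
D: 65.6 Ma lies in 66–56 Ma, so Paleocene.
Oldest = 489.8 Ma, youngest = 1.9 Ma → span 487.9 Myr.

A — Furongian; B — Cisuralian; C — Pleistocene; D — Paleocene; span 487.9 million years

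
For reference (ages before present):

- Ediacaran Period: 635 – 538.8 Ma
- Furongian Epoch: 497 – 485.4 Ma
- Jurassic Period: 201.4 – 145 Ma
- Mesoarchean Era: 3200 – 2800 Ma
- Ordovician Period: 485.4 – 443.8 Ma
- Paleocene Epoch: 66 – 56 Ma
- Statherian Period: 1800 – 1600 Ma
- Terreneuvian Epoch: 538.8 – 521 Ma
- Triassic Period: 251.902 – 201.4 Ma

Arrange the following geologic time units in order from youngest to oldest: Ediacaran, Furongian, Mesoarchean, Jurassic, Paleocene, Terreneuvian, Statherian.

Paleocene, then Jurassic, then Furongian, then Terreneuvian, then Ediacaran, then Statherian, then Mesoarchean

Sorting by start age (ascending Ma, since larger Ma = older): Paleocene began 66, Jurassic began 201.4, Furongian began 497, Terreneuvian began 538.8, Ediacaran began 635, Statherian began 1800, Mesoarchean began 3200.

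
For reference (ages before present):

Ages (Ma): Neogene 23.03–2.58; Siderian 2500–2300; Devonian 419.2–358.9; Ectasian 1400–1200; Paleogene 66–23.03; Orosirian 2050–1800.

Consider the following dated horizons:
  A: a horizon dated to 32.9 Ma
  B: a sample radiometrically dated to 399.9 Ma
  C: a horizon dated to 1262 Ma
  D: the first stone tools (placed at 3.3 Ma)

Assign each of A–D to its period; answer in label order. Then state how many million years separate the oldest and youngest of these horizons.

Match each age against the start–end ranges in the excerpt: A = 32.9 Ma → Paleogene (66–23.03); B = 399.9 Ma → Devonian (419.2–358.9); C = 1262 Ma → Ectasian (1400–1200); D = 3.3 Ma → Neogene (23.03–2.58).
The largest age is 1262 Ma and the smallest is 3.3 Ma; their difference is 1258.7 Myr.

A — Paleogene; B — Devonian; C — Ectasian; D — Neogene; span 1258.7 million years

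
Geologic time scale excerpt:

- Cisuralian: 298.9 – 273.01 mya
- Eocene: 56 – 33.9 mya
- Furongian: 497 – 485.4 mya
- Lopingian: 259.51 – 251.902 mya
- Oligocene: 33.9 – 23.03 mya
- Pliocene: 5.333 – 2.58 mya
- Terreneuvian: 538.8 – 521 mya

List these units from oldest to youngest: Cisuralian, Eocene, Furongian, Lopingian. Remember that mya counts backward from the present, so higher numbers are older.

Read off each span (Ma): Cisuralian 298.9–273.01; Eocene 56–33.9; Furongian 497–485.4; Lopingian 259.51–251.902.
Larger Ma is older, so oldest→youngest is Furongian, Cisuralian, Lopingian, Eocene.

Furongian → Cisuralian → Lopingian → Eocene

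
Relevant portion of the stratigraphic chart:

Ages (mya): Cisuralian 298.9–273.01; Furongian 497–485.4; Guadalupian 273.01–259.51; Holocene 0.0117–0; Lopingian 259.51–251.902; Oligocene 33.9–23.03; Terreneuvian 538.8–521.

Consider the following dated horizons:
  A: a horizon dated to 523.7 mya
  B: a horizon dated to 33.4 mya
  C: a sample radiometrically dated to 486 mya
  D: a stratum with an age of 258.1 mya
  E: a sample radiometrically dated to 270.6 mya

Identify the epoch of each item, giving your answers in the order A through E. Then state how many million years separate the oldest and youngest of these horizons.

A — Terreneuvian; B — Oligocene; C — Furongian; D — Lopingian; E — Guadalupian; span 490.3 million years

A: 523.7 Ma lies in 538.8–521 Ma, so Terreneuvian.
B: 33.4 Ma lies in 33.9–23.03 Ma, so Oligocene.
C: 486 Ma lies in 497–485.4 Ma, so Furongian.
D: 258.1 Ma lies in 259.51–251.902 Ma, so Lopingian.
E: 270.6 Ma lies in 273.01–259.51 Ma, so Guadalupian.
Oldest = 523.7 Ma, youngest = 33.4 Ma → span 490.3 Myr.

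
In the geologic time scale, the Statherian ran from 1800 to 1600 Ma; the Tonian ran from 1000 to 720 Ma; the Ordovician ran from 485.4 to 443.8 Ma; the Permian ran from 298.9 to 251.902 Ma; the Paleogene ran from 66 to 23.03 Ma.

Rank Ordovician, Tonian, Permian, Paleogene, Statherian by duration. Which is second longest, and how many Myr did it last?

Statherian, 200 million years

Durations: Ordovician 41.6; Tonian 280; Permian 46.998; Paleogene 42.97; Statherian 200 Myr.
Sorted longest-first: Tonian (280), Statherian (200), Permian (46.998), Paleogene (42.97), Ordovician (41.6).
The second longest is Statherian at 200 Myr.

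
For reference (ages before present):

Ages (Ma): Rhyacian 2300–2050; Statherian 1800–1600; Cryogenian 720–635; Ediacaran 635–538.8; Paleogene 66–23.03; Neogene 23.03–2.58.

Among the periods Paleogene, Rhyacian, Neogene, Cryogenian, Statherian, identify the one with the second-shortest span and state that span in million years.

Start − end for each: Paleogene 66 − 23.03 = 42.97; Rhyacian 2300 − 2050 = 250; Neogene 23.03 − 2.58 = 20.45; Cryogenian 720 − 635 = 85; Statherian 1800 − 1600 = 200.
Ranking these from shortest: Neogene < Paleogene < Cryogenian < Statherian < Rhyacian.
Position 2 in that ranking is Paleogene, which lasted 42.97 Myr.

Paleogene, 42.97 million years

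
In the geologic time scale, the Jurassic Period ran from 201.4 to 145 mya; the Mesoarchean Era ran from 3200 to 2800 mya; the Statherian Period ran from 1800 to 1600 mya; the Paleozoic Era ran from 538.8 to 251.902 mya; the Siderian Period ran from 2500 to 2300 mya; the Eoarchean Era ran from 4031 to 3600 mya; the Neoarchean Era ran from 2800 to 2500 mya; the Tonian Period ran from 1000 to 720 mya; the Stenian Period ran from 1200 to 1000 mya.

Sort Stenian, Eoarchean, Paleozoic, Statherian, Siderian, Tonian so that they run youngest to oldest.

Sorting by start age (ascending Ma, since larger Ma = older): Paleozoic began 538.8, Tonian began 1000, Stenian began 1200, Statherian began 1800, Siderian began 2500, Eoarchean began 4031.

Paleozoic, Tonian, Stenian, Statherian, Siderian, Eoarchean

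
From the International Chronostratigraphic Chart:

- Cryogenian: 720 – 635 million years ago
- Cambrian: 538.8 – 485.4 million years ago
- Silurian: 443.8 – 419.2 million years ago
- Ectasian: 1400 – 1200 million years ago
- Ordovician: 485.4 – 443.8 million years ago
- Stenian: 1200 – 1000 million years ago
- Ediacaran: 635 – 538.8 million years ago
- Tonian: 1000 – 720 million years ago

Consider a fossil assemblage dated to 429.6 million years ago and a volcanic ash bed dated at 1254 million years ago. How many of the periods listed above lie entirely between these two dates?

6

1254 Ma sits inside the Ectasian (1400–1200) and 429.6 Ma inside the Silurian (443.8–419.2); neither of those is wholly between the two dates.
The listed periods lying completely between them are Stenian, Tonian, Cryogenian, Ediacaran, Cambrian, Ordovician — 6 in all.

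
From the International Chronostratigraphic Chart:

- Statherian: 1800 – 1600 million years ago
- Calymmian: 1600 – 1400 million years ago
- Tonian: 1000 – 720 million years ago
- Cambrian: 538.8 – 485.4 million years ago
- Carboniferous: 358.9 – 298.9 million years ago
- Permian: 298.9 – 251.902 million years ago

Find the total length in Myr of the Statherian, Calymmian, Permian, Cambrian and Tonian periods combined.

Each duration: Statherian = 200; Calymmian = 200; Permian = 46.998; Cambrian = 53.4; Tonian = 280.
Sum: 200 + 200 + 46.998 + 53.4 + 280 = 780.398 Myr.

780.398 million years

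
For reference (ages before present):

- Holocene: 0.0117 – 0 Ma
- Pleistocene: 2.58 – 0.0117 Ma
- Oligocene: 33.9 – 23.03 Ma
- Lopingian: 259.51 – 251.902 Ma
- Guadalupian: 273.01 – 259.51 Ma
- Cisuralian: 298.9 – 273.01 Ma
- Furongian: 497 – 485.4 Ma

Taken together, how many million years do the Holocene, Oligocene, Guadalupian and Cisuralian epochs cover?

50.2717 million years

Each duration: Holocene = 0.0117; Oligocene = 10.87; Guadalupian = 13.5; Cisuralian = 25.89.
Sum: 0.0117 + 10.87 + 13.5 + 25.89 = 50.2717 Myr.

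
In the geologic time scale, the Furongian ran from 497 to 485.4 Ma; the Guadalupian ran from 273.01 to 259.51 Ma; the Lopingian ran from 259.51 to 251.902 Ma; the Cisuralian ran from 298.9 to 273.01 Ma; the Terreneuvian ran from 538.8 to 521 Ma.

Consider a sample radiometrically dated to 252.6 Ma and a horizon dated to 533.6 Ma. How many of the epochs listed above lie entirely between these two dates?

3

The older date is 533.6 Ma and the younger is 252.6 Ma.
Epochs with start < 533.6 and end > 252.6 Ma: Furongian (497–485.4), Cisuralian (298.9–273.01), Guadalupian (273.01–259.51).
That is 3 complete epochs.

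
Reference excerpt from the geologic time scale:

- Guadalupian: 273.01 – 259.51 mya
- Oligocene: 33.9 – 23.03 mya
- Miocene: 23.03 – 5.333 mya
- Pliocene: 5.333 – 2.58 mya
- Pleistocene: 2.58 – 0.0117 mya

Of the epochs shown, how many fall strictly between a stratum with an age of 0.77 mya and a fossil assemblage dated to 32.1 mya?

2

The older date is 32.1 Ma and the younger is 0.77 Ma.
Epochs with start < 32.1 and end > 0.77 Ma: Miocene (23.03–5.333), Pliocene (5.333–2.58).
That is 2 complete epochs.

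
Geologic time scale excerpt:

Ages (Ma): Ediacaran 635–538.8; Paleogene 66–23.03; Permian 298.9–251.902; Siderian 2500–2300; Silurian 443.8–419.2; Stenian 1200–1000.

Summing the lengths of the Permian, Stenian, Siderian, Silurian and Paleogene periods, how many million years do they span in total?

514.568 million years

Duration is start − end for each: (298.9 − 251.902) + (1200 − 1000) + (2500 − 2300) + (443.8 − 419.2) + (66 − 23.03).
That is 46.998 + 200 + 200 + 24.6 + 42.97, which totals 514.568 million years.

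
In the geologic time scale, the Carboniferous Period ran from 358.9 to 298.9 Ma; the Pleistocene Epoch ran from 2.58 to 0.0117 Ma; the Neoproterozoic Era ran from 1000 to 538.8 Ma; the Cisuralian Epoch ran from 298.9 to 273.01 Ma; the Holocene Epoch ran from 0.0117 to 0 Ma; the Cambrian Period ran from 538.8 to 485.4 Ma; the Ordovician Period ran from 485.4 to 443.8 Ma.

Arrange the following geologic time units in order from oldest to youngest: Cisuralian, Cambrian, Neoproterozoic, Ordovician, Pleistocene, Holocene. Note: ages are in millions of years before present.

Neoproterozoic → Cambrian → Ordovician → Cisuralian → Pleistocene → Holocene

Sorting by start age (descending Ma, since larger Ma = older): Neoproterozoic began 1000, Cambrian began 538.8, Ordovician began 485.4, Cisuralian began 298.9, Pleistocene began 2.58, Holocene began 0.0117.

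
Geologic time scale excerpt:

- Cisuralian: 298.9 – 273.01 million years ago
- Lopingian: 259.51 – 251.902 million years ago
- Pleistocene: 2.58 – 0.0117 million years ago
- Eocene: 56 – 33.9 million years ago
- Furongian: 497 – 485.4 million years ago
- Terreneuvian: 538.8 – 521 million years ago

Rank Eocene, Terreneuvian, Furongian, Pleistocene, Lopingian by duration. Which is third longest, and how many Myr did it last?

Furongian, 11.6 million years

Start − end for each: Eocene 56 − 33.9 = 22.1; Terreneuvian 538.8 − 521 = 17.8; Furongian 497 − 485.4 = 11.6; Pleistocene 2.58 − 0.0117 = 2.5683; Lopingian 259.51 − 251.902 = 7.608.
Ranking these from longest: Eocene > Terreneuvian > Furongian > Lopingian > Pleistocene.
Position 3 in that ranking is Furongian, which lasted 11.6 Myr.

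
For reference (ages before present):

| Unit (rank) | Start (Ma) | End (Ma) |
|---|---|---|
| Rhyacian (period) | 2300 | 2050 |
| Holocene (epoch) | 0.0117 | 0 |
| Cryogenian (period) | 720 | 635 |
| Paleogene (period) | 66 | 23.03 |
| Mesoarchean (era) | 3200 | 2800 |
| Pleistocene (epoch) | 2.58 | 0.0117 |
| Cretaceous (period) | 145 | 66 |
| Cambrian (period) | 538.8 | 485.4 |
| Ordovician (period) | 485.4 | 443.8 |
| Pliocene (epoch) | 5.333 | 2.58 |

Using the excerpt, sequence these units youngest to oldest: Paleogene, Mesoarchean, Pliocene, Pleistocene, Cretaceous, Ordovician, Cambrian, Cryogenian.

Pleistocene, Pliocene, Paleogene, Cretaceous, Ordovician, Cambrian, Cryogenian, Mesoarchean

Read off each span (Ma): Paleogene 66–23.03; Mesoarchean 3200–2800; Pliocene 5.333–2.58; Pleistocene 2.58–0.0117; Cretaceous 145–66; Ordovician 485.4–443.8; Cambrian 538.8–485.4; Cryogenian 720–635.
Larger Ma is older, so oldest→youngest is Mesoarchean, Cryogenian, Cambrian, Ordovician, Cretaceous, Paleogene, Pliocene, Pleistocene; reverse it for youngest→oldest.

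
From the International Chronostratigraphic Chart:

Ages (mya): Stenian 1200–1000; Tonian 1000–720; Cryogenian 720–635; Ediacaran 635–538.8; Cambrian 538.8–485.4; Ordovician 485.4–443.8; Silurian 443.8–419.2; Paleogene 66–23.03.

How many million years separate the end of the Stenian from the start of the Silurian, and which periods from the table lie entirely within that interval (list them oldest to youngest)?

556.2 million years; Tonian, Cryogenian, Ediacaran, Cambrian, Ordovician

The Stenian closes at 1000 Ma and the Silurian opens at 443.8 Ma, so the interval is 1000 − 443.8 = 556.2 Myr.
A period fits inside if it starts at or after 1000 Ma and ends at or before 443.8 Ma; oldest first that gives Tonian, Cryogenian, Ediacaran, Cambrian, Ordovician.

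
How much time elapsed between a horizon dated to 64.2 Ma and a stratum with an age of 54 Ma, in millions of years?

10.2 million years

64.2 − 54 = 10.2 million years.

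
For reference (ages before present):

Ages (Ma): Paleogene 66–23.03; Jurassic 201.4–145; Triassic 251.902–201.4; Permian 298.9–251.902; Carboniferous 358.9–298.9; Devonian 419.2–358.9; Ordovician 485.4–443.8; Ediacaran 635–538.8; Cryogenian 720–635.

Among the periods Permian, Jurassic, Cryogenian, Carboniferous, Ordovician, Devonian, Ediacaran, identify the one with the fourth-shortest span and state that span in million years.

Durations: Permian 46.998; Jurassic 56.4; Cryogenian 85; Carboniferous 60; Ordovician 41.6; Devonian 60.3; Ediacaran 96.2 Myr.
Sorted shortest-first: Ordovician (41.6), Permian (46.998), Jurassic (56.4), Carboniferous (60), Devonian (60.3), Cryogenian (85), Ediacaran (96.2).
The fourth shortest is Carboniferous at 60 Myr.

Carboniferous, 60 million years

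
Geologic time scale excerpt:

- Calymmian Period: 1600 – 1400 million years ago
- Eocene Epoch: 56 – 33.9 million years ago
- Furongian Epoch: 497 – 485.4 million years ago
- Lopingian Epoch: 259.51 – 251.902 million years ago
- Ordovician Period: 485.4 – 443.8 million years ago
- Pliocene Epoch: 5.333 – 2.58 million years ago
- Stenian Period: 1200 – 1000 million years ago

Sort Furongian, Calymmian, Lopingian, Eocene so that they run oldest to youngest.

Read off each span (Ma): Furongian 497–485.4; Calymmian 1600–1400; Lopingian 259.51–251.902; Eocene 56–33.9.
Larger Ma is older, so oldest→youngest is Calymmian, Furongian, Lopingian, Eocene.

Calymmian, Furongian, Lopingian, Eocene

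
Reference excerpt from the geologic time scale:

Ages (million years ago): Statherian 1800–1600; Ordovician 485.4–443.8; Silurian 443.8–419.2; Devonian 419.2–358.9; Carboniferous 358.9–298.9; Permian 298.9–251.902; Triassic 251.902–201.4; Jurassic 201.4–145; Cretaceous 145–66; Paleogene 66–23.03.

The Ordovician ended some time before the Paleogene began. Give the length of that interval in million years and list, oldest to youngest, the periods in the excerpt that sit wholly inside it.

377.8 million years; Silurian, Devonian, Carboniferous, Permian, Triassic, Jurassic, Cretaceous

End of Ordovician = 443.8 Ma; start of Paleogene = 66 Ma.
Gap = 443.8 − 66 = 377.8 Myr.
Periods wholly inside 443.8–66 Ma: Silurian (443.8–419.2), Devonian (419.2–358.9), Carboniferous (358.9–298.9), Permian (298.9–251.902), Triassic (251.902–201.4), Jurassic (201.4–145), Cretaceous (145–66).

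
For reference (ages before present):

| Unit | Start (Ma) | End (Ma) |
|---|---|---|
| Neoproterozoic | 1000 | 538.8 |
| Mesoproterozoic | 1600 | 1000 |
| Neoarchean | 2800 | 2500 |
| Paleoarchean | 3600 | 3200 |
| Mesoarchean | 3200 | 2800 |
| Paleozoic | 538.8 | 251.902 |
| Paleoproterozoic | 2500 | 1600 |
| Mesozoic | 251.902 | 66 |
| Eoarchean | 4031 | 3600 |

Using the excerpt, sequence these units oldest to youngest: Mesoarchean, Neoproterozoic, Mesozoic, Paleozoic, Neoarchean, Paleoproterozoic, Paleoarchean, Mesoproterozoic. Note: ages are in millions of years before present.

Paleoarchean → Mesoarchean → Neoarchean → Paleoproterozoic → Mesoproterozoic → Neoproterozoic → Paleozoic → Mesozoic

Sorting by start age (descending Ma, since larger Ma = older): Paleoarchean start 3600, Mesoarchean start 3200, Neoarchean start 2800, Paleoproterozoic start 2500, Mesoproterozoic start 1600, Neoproterozoic start 1000, Paleozoic start 538.8, Mesozoic start 251.902.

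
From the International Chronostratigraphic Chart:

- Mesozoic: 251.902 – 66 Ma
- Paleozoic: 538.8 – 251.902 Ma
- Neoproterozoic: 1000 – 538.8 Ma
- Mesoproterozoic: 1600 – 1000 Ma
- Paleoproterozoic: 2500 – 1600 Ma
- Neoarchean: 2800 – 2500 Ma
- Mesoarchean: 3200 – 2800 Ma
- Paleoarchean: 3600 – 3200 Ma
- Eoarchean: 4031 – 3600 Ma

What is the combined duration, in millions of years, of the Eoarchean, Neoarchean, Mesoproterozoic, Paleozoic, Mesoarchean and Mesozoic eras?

Duration is start − end for each: (4031 − 3600) + (2800 − 2500) + (1600 − 1000) + (538.8 − 251.902) + (3200 − 2800) + (251.902 − 66).
That is 431 + 300 + 600 + 286.898 + 400 + 185.902, which totals 2203.8 million years.

2203.8 million years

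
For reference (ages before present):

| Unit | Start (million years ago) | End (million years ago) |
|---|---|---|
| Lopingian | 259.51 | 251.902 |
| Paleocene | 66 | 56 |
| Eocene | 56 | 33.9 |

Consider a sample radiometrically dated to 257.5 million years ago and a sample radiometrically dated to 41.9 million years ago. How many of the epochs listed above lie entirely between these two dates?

1

257.5 Ma sits inside the Lopingian (259.51–251.902) and 41.9 Ma inside the Eocene (56–33.9); neither of those is wholly between the two dates.
The listed epochs lying completely between them are Paleocene — 1 in all.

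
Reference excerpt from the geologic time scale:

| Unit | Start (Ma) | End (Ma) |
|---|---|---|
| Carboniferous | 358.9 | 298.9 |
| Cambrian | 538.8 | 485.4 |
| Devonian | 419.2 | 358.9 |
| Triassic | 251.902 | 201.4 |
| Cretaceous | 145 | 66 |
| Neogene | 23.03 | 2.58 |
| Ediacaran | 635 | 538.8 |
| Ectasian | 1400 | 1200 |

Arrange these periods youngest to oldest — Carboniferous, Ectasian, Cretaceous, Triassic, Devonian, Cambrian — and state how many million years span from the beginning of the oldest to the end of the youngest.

Cretaceous, Triassic, Carboniferous, Devonian, Cambrian, Ectasian; total span 1334 Myr

Start ages (Ma): Ectasian 1400, Cambrian 538.8, Devonian 419.2, Carboniferous 358.9, Triassic 251.902, Cretaceous 145.
Ordered youngest to oldest: Cretaceous, Triassic, Carboniferous, Devonian, Cambrian, Ectasian.
Span = 1400 − 66 = 1334 Myr.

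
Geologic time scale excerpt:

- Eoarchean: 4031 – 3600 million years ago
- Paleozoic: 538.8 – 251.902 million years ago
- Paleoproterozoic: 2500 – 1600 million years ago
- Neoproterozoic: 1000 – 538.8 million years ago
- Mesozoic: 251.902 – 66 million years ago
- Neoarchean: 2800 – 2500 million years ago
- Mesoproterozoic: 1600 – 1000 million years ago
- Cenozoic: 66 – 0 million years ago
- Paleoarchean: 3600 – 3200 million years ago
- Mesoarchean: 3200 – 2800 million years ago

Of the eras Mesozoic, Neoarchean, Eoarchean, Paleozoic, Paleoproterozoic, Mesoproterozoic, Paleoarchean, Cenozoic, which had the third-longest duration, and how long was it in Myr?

Eoarchean, 431 million years

Start − end for each: Mesozoic 251.902 − 66 = 185.902; Neoarchean 2800 − 2500 = 300; Eoarchean 4031 − 3600 = 431; Paleozoic 538.8 − 251.902 = 286.898; Paleoproterozoic 2500 − 1600 = 900; Mesoproterozoic 1600 − 1000 = 600; Paleoarchean 3600 − 3200 = 400; Cenozoic 66 − 0 = 66.
Ranking these from longest: Paleoproterozoic > Mesoproterozoic > Eoarchean > Paleoarchean > Neoarchean > Paleozoic > Mesozoic > Cenozoic.
Position 3 in that ranking is Eoarchean, which lasted 431 Myr.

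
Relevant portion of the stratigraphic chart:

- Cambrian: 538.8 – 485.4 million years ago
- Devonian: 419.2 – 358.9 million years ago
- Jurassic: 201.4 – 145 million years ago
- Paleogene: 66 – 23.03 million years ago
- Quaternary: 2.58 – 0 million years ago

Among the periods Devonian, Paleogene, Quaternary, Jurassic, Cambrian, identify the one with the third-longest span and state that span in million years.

Cambrian, 53.4 million years

Start − end for each: Devonian 419.2 − 358.9 = 60.3; Paleogene 66 − 23.03 = 42.97; Quaternary 2.58 − 0 = 2.58; Jurassic 201.4 − 145 = 56.4; Cambrian 538.8 − 485.4 = 53.4.
Ranking these from longest: Devonian > Jurassic > Cambrian > Paleogene > Quaternary.
Position 3 in that ranking is Cambrian, which lasted 53.4 Myr.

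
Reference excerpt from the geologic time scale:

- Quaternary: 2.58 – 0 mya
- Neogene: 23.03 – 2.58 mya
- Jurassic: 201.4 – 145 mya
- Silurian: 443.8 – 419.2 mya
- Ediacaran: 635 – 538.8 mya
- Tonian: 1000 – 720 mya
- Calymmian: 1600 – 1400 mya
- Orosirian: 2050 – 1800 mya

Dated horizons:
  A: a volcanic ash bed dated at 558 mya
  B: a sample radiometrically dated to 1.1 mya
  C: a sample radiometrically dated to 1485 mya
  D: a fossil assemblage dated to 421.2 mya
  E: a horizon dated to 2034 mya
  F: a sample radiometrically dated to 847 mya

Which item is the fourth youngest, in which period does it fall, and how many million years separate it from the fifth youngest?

Sorted youngest-first by Ma: B (1.1), D (421.2), A (558), F (847), C (1485), E (2034).
The fourth youngest is F at 847 Ma, which lies in 1000–720 Ma: the Tonian.
The fifth youngest is C at 1485 Ma; separation = |847 − 1485| = 638 Myr.

F, in the Tonian; 638 million years to C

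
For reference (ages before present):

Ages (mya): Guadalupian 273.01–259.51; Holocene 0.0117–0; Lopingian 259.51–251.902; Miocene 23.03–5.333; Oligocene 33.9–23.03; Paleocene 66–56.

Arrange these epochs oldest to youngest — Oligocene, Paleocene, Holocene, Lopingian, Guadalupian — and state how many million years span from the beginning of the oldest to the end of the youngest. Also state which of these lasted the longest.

From the excerpt: Oligocene 33.9–23.03; Paleocene 66–56; Holocene 0.0117–0; Lopingian 259.51–251.902; Guadalupian 273.01–259.51 (Ma).
Larger Ma is earlier, so the oldest is Guadalupian and the youngest is Holocene; oldest to youngest: Guadalupian, Lopingian, Paleocene, Oligocene, Holocene.
Oldest start 273.01 minus youngest end 0 gives 273.01 Myr overall.
Individual lengths (start − end): Holocene 0.0117; Guadalupian 13.5; Oligocene 10.87; Paleocene 10; Lopingian 7.608. The largest is Guadalupian at 13.5 Myr.

Guadalupian, Lopingian, Paleocene, Oligocene, Holocene; total span 273.01 Myr; longest is Guadalupian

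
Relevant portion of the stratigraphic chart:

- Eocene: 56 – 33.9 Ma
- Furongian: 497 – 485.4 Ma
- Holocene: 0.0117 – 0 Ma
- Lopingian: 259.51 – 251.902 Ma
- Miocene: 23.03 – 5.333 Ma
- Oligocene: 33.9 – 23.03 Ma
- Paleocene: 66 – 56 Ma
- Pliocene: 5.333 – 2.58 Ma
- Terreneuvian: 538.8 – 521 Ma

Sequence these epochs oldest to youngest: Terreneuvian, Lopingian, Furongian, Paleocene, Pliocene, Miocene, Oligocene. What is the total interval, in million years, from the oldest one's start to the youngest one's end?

From the excerpt: Terreneuvian 538.8–521; Lopingian 259.51–251.902; Furongian 497–485.4; Paleocene 66–56; Pliocene 5.333–2.58; Miocene 23.03–5.333; Oligocene 33.9–23.03 (Ma).
Larger Ma is earlier, so the oldest is Terreneuvian and the youngest is Pliocene; oldest to youngest: Terreneuvian, Furongian, Lopingian, Paleocene, Oligocene, Miocene, Pliocene.
Oldest start 538.8 minus youngest end 2.58 gives 536.22 Myr overall.

Terreneuvian, Furongian, Lopingian, Paleocene, Oligocene, Miocene, Pliocene; total span 536.22 Myr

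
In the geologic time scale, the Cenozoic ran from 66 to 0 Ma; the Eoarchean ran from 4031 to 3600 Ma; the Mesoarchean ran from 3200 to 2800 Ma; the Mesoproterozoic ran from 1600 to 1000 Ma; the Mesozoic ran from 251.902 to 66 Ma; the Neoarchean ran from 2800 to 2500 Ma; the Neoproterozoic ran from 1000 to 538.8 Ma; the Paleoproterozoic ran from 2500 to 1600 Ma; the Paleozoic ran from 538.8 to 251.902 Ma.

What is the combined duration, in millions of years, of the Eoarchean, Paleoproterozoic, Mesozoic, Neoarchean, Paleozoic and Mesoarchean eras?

2503.8 million years

Duration is start − end for each: (4031 − 3600) + (2500 − 1600) + (251.902 − 66) + (2800 − 2500) + (538.8 − 251.902) + (3200 − 2800).
That is 431 + 900 + 185.902 + 300 + 286.898 + 400, which totals 2503.8 million years.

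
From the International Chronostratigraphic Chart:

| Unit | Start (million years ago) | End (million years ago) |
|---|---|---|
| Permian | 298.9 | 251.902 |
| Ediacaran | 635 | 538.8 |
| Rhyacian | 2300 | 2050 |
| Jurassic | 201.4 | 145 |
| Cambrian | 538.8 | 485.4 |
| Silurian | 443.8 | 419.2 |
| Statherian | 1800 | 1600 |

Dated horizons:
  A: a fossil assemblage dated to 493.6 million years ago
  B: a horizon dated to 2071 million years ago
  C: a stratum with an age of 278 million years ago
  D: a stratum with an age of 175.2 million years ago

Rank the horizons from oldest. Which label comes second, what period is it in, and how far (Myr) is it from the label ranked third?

Sorted oldest-first by Ma: B (2071), A (493.6), C (278), D (175.2).
The second oldest is A at 493.6 Ma, which lies in 538.8–485.4 Ma: the Cambrian.
The third oldest is C at 278 Ma; separation = |493.6 − 278| = 215.6 Myr.

A, in the Cambrian; 215.6 million years to C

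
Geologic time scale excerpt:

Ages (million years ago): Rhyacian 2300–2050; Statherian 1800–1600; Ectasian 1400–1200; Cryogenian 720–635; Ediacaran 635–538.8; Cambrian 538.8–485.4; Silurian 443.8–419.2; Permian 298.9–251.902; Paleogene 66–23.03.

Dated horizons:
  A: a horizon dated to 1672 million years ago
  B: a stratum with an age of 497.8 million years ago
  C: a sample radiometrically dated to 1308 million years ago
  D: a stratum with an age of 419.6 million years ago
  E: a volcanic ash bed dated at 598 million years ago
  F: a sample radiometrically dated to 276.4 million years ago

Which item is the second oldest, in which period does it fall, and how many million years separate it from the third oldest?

Larger Ma means older, so oldest first: A 1672 > C 1308 > E 598 > B 497.8 > D 419.6 > F 276.4.
Counting 2 along gives C (1308 Ma); the excerpt puts that inside the Ectasian, 1400–1200 Ma.
Next in line is E (598 Ma), and 1308 − 598 = 710 Myr.

C, in the Ectasian; 710 million years to E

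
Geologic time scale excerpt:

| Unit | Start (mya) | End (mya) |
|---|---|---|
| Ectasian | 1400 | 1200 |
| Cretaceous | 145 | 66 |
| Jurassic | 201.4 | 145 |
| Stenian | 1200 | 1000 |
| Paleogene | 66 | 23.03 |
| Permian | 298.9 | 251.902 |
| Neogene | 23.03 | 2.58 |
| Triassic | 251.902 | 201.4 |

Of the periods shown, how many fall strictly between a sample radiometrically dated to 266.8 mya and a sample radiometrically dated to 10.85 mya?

266.8 Ma sits inside the Permian (298.9–251.902) and 10.85 Ma inside the Neogene (23.03–2.58); neither of those is wholly between the two dates.
The listed periods lying completely between them are Triassic, Jurassic, Cretaceous, Paleogene — 4 in all.

4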